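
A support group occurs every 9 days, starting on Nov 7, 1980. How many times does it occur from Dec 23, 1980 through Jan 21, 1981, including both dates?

Occurrences land 9·i days after Nov 7, 1980 for i = 0, 1, 2, …
Dec 23, 1980 is 46 days after the start; 46 ÷ 9 = 5 remainder 1; since the remainder is 1, round up to i = 6. First occurrence in the window: #7 on Dec 31, 1980 (6×9 = 54 days in).
Jan 21, 1981 is 75 days after the start; 75 ÷ 9 = 8 remainder 3. Last occurrence in the window: #9 on Jan 18, 1981.
Occurrences #7 through #9: 3 in total.

3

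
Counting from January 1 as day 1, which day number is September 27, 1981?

Days in months before September: 31 + 28 + 31 + 30 + 31 + 30 + 31 + 31 = 243.
Plus 27 days into September → day 270.

270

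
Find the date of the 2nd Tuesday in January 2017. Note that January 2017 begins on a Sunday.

January 2017 begins on a Sunday, so the first Tuesday is January 3 (2 days later).
The 2nd Tuesday is 1 weeks later: 3 + 7 = 10.

10 January 2017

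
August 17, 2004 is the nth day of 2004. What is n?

Days in months before August: 31 + 29 + 31 + 30 + 31 + 30 + 31 = 213.
Plus 17 days into August → day 230.

230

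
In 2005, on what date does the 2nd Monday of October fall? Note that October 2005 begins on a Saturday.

2005-10-10

October 2005 begins on a Saturday, so the first Monday is October 3 (2 days later).
The 2nd Monday is 1 weeks later: 3 + 7 = 10.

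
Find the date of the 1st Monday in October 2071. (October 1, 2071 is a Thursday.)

October 5, 2071

October 2071 begins on a Thursday, so the first Monday is October 5 (4 days later).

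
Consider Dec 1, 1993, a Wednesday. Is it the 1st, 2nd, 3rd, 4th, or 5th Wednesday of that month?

1st

Day 1 falls in week ⌈1/7⌉ of the month.
Days 1–7 hold the 1st Wednesday, 8–14 the 2nd, 15–21 the 3rd, 22–28 the 4th, 29–31 the 5th.
1 is in the range for the 1st.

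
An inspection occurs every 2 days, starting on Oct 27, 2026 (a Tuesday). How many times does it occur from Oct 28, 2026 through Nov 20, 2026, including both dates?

Occurrences land 2·i days after Oct 27, 2026 for i = 0, 1, 2, …
Oct 28, 2026 is 1 day after the start; 1 ÷ 2 = 0 remainder 1; since the remainder is 1, round up to i = 1. First occurrence in the window: #2 on Oct 29, 2026 (1×2 = 2 days in).
Nov 20, 2026 is 24 days after the start; 24 ÷ 2 = 12 remainder 0. Last occurrence in the window: #13 on Nov 20, 2026.
Occurrences #2 through #13: 12 in total.

12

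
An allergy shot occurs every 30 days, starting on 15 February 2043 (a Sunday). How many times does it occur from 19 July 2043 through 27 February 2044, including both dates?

Occurrences land 30·i days after 15 February 2043 for i = 0, 1, 2, …
19 July 2043 is 154 days after the start; 154 ÷ 30 = 5 remainder 4; since the remainder is 4, round up to i = 6. First occurrence in the window: #7 on 14 August 2043 (6×30 = 180 days in).
27 February 2044 is 377 days after the start; 377 ÷ 30 = 12 remainder 17. Last occurrence in the window: #13 on 10 February 2044.
Occurrences #7 through #13: 7 in total.

7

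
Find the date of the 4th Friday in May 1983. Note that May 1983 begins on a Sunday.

May 27, 1983

May 1983 begins on a Sunday, so the first Friday is May 6 (5 days later).
The 4th Friday is 3 weeks later: 6 + 21 = 27.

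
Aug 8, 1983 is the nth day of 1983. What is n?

Days in months before Aug: 31 + 28 + 31 + 30 + 31 + 30 + 31 = 212.
Plus 8 days into Aug → day 220.

220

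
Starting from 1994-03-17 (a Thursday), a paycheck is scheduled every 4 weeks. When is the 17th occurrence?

1995-06-08

The 17th occurrence is 16 intervals after the first: 16 × 28 = 448 days after 1994-03-17.
March has 31 days — 14 days to the end of March leaves 434.
From end of March to end of 1994 is 275 days (159 left).
January has 31 days (128 left).
February has 28 days (100 left).
March has 31 days (69 left).
April has 30 days (39 left).
May has 31 days (8 left).
8 days into June → 1995-06-08.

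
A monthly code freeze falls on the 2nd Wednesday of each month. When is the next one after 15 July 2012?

July 2012 starts on a Sunday; its first Wednesday is the 4th, so the 2nd Wednesday is the 11th — 11 July 2012.
That is not after 15 July 2012, so look at August 2012.
August 2012 starts on a Wednesday; its first Wednesday is the 1st, so the 2nd Wednesday is the 8th — 8 August 2012.

8 August 2012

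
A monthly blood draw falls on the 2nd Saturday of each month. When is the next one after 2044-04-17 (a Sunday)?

April 2044 starts on a Friday; its first Saturday is the 2nd, so the 2nd Saturday is the 9th — 2044-04-09.
That is not after 2044-04-17, so look at May 2044.
May 2044 starts on a Sunday; its first Saturday is the 7th, so the 2nd Saturday is the 14th — 2044-05-14.

2044-05-14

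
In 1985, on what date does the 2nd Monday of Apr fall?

Apr 8, 1985

Apr 1985 begins on a Monday, so the first Monday is Apr 1.
The 2nd Monday is 1 weeks later: 1 + 7 = 8.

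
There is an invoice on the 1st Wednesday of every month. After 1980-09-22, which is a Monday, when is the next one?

1980-10-01

September 1980 starts on a Monday, so its 1st Wednesday is 1980-09-03 (2 days in).
That is not after 1980-09-22, so look at October 1980.
October 1980 starts on a Wednesday, so its 1st Wednesday is 1980-10-01.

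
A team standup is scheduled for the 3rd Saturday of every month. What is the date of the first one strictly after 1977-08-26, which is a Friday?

1977-09-17

August 1977 starts on a Monday; its first Saturday is the 6th, so the 3rd Saturday is the 20th — 1977-08-20.
That is not after 1977-08-26, so look at September 1977.
September 1977 starts on a Thursday; its first Saturday is the 3rd, so the 3rd Saturday is the 17th — 1977-09-17.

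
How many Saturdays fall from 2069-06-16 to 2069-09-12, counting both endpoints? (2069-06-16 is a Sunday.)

2069-06-16 is a Sunday; the first Saturday on or after it is 2069-06-22 (6 days later).
From 2069-06-22 to 2069-09-12: 8 + 31 + 31 + 12 = 82 days (rest of June, July, August, September).
82 ÷ 7 = 11 full weeks with remainder 5, so 11 more Saturdays after the first → 12.

12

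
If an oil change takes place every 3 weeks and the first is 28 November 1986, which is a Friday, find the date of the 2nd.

19 December 1986

The 2nd occurrence is 1 interval after the first: 1 × 21 = 21 days after 28 November 1986.
November has 30 days — 2 days to the end of November leaves 19.
19 days into December → 19 December 1986.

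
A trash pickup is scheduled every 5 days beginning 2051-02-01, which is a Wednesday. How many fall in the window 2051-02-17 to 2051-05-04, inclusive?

Occurrences land 5·i days after 2051-02-01 for i = 0, 1, 2, …
2051-02-17 is 16 days after the start; 16 ÷ 5 = 3 remainder 1; since the remainder is 1, round up to i = 4. First occurrence in the window: #5 on 2051-02-21 (4×5 = 20 days in).
2051-05-04 is 92 days after the start; 92 ÷ 5 = 18 remainder 2. Last occurrence in the window: #19 on 2051-05-02.
Occurrences #5 through #19: 15 in total.

15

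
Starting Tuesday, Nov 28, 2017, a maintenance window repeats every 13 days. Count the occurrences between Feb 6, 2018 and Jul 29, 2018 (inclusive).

13

Occurrences land 13·i days after Nov 28, 2017 for i = 0, 1, 2, …
Feb 6, 2018 is 70 days after the start; 70 ÷ 13 = 5 remainder 5; since the remainder is 5, round up to i = 6. First occurrence in the window: #7 on Feb 14, 2018 (6×13 = 78 days in).
Jul 29, 2018 is 243 days after the start; 243 ÷ 13 = 18 remainder 9. Last occurrence in the window: #19 on Jul 20, 2018.
Occurrences #7 through #19: 13 in total.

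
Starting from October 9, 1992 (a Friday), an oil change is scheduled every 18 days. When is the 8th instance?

February 12, 1993

The 8th occurrence is 7 intervals after the first: 7 × 18 = 126 days after October 9, 1992.
October has 31 days — 22 days to the end of October leaves 104.
November has 30 days (74 left).
December has 31 days (43 left).
January has 31 days (12 left).
12 days into February → February 12, 1993.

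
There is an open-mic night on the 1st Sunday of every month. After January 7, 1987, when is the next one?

January 1987 starts on a Thursday, so its 1st Sunday is January 4, 1987 (3 days in).
That is not after January 7, 1987, so look at February 1987.
February 1987 starts on a Sunday, so its 1st Sunday is February 1, 1987.

February 1, 1987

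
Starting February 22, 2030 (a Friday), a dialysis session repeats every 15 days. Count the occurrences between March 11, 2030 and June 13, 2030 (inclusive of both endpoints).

Occurrences land 15·i days after February 22, 2030 for i = 0, 1, 2, …
March 11, 2030 is 17 days after the start; 17 ÷ 15 = 1 remainder 2; since the remainder is 2, round up to i = 2. First occurrence in the window: #3 on March 24, 2030 (2×15 = 30 days in).
June 13, 2030 is 111 days after the start; 111 ÷ 15 = 7 remainder 6. Last occurrence in the window: #8 on June 7, 2030.
Occurrences #3 through #8: 6 in total.

6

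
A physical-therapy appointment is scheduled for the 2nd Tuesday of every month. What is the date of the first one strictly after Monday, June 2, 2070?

June 10, 2070

June 2070 starts on a Sunday; its first Tuesday is the 3rd, so the 2nd Tuesday is the 10th — June 10, 2070.
June 10, 2070 is after June 2, 2070, so that is the next one.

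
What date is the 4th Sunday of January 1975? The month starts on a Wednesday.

1975-01-26

January 1975 begins on a Wednesday, so the first Sunday is January 5 (4 days later).
The 4th Sunday is 3 weeks later: 5 + 21 = 26.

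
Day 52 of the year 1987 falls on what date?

January has 31 days (52 − 31 = 21 remain).
21 into February → February 21.

February 21, 1987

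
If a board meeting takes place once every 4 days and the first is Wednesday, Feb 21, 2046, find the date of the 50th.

Sep 5, 2046

The 50th occurrence is 49 intervals after the first: 49 × 4 = 196 days after Feb 21, 2046.
Feb has 28 days — 7 days to the end of Feb leaves 189.
Mar has 31 days (158 left).
Apr has 30 days (128 left).
May has 31 days (97 left).
Jun has 30 days (67 left).
Jul has 31 days (36 left).
Aug has 31 days (5 left).
5 days into Sep → Sep 5, 2046.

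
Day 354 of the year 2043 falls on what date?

Dec 20, 2043

Jan has 31 days (354 − 31 = 323 remain).
Feb has 28 days (323 − 28 = 295 remain).
Mar has 31 days (295 − 31 = 264 remain).
Apr has 30 days (264 − 30 = 234 remain).
May has 31 days (234 − 31 = 203 remain).
Jun has 30 days (203 − 30 = 173 remain).
Jul has 31 days (173 − 31 = 142 remain).
Aug has 31 days (142 − 31 = 111 remain).
Sep has 30 days (111 − 30 = 81 remain).
Oct has 31 days (81 − 31 = 50 remain).
Nov has 30 days (50 − 30 = 20 remain).
20 into Dec → Dec 20.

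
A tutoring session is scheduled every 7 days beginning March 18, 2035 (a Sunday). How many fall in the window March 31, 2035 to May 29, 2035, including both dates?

Occurrences land 7·i days after March 18, 2035 for i = 0, 1, 2, …
March 31, 2035 is 13 days after the start; 13 ÷ 7 = 1 remainder 6; since the remainder is 6, round up to i = 2. First occurrence in the window: #3 on April 1, 2035 (2×7 = 14 days in).
May 29, 2035 is 72 days after the start; 72 ÷ 7 = 10 remainder 2. Last occurrence in the window: #11 on May 27, 2035.
Occurrences #3 through #11: 9 in total.

9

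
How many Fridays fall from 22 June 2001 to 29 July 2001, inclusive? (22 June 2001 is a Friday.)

6

22 June 2001 is a Friday; the first Friday on or after it is 22 June 2001.
From 22 June 2001 to 29 July 2001: 8 + 29 = 37 days (rest of June, July).
37 ÷ 7 = 5 full weeks with remainder 2, so 5 more Fridays after the first → 6.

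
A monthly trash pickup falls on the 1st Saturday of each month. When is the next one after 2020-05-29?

May 2020 starts on a Friday, so its 1st Saturday is 2020-05-02 (1 day in).
That is not after 2020-05-29, so look at June 2020.
June 2020 starts on a Monday, so its 1st Saturday is 2020-06-06 (5 days in).

2020-06-06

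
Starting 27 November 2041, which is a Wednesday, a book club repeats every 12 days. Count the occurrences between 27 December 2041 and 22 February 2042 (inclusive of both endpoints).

5

Occurrences land 12·i days after 27 November 2041 for i = 0, 1, 2, …
27 December 2041 is 30 days after the start; 30 ÷ 12 = 2 remainder 6; since the remainder is 6, round up to i = 3. First occurrence in the window: #4 on 2 January 2042 (3×12 = 36 days in).
22 February 2042 is 87 days after the start; 87 ÷ 12 = 7 remainder 3. Last occurrence in the window: #8 on 19 February 2042.
Occurrences #4 through #8: 5 in total.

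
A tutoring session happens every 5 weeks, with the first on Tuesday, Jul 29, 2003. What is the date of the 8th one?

The 8th occurrence is 7 intervals after the first: 7 × 35 = 245 days after Jul 29, 2003.
Jul has 31 days — 2 days to the end of Jul leaves 243.
Aug has 31 days (212 left).
Sep has 30 days (182 left).
Oct has 31 days (151 left).
Nov has 30 days (121 left).
Dec has 31 days (90 left).
Jan has 31 days (59 left).
Feb has 29 days (30 left).
30 days into Mar → Mar 30, 2004.

Mar 30, 2004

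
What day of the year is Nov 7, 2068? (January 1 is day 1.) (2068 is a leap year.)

312

Days in months before Nov: 31 + 29 + 31 + 30 + 31 + 30 + 31 + 31 + 30 + 31 = 305.
Plus 7 days into Nov → day 312.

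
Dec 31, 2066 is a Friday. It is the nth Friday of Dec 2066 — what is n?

Day 31 falls in week ⌈31/7⌉ of the month.
Days 1–7 hold the 1st Friday, 8–14 the 2nd, 15–21 the 3rd, 22–28 the 4th, 29–31 the 5th.
31 is in the range for the 5th.

5th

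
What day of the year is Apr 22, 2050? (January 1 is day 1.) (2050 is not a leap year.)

Days in months before Apr: 31 + 28 + 31 = 90.
Plus 22 days into Apr → day 112.

112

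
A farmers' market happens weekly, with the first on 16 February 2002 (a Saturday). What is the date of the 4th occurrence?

The 4th occurrence is 3 intervals after the first: 3 × 7 = 21 days after 16 February 2002.
February has 28 days — 12 days to the end of February leaves 9.
9 days into March → 9 March 2002.

9 March 2002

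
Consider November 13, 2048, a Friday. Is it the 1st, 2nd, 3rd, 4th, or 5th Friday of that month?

Day 13 falls in week ⌈13/7⌉ of the month.
Days 1–7 hold the 1st Friday, 8–14 the 2nd, 15–21 the 3rd, 22–28 the 4th, 29–31 the 5th.
13 is in the range for the 2nd.

2nd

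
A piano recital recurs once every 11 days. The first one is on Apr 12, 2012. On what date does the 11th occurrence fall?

Jul 31, 2012

The 11th occurrence is 10 intervals after the first: 10 × 11 = 110 days after Apr 12, 2012.
Apr has 30 days — 18 days to the end of Apr leaves 92.
May has 31 days (61 left).
Jun has 30 days (31 left).
31 days into Jul → Jul 31, 2012.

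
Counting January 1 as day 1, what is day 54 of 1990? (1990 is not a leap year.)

January has 31 days (54 − 31 = 23 remain).
23 into February → February 23.

23 February 1990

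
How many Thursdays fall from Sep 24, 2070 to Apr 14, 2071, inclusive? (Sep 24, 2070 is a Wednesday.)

Sep 24, 2070 is a Wednesday; the first Thursday on or after it is Sep 25, 2070 (1 day later).
From Sep 25, 2070 to Apr 14, 2071: 5 + 31 + 30 + 31 + 31 + 28 + 31 + 14 = 201 days (rest of Sep, Oct, Nov, Dec, Jan, Feb, Mar, Apr).
201 ÷ 7 = 28 full weeks with remainder 5, so 28 more Thursdays after the first → 29.

29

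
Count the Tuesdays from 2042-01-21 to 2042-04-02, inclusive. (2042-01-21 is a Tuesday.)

2042-01-21 is a Tuesday; the first Tuesday on or after it is 2042-01-21.
From 2042-01-21 to 2042-04-02: 10 + 28 + 31 + 2 = 71 days (rest of January, February, March, April).
71 ÷ 7 = 10 full weeks with remainder 1, so 10 more Tuesdays after the first → 11.

11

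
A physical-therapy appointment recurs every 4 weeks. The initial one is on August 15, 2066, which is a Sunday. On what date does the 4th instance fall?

November 7, 2066

The 4th occurrence is 3 intervals after the first: 3 × 28 = 84 days after August 15, 2066.
August has 31 days — 16 days to the end of August leaves 68.
September has 30 days (38 left).
October has 31 days (7 left).
7 days into November → November 7, 2066.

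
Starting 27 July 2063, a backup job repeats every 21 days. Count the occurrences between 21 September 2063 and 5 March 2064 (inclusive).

Occurrences land 21·i days after 27 July 2063 for i = 0, 1, 2, …
21 September 2063 is 56 days after the start; 56 ÷ 21 = 2 remainder 14; since the remainder is 14, round up to i = 3. First occurrence in the window: #4 on 28 September 2063 (3×21 = 63 days in).
5 March 2064 is 222 days after the start; 222 ÷ 21 = 10 remainder 12. Last occurrence in the window: #11 on 22 February 2064.
Occurrences #4 through #11: 8 in total.

8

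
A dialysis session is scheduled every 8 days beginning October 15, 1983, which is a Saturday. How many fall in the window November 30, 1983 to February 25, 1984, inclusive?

11

Occurrences land 8·i days after October 15, 1983 for i = 0, 1, 2, …
November 30, 1983 is 46 days after the start; 46 ÷ 8 = 5 remainder 6; since the remainder is 6, round up to i = 6. First occurrence in the window: #7 on December 2, 1983 (6×8 = 48 days in).
February 25, 1984 is 133 days after the start; 133 ÷ 8 = 16 remainder 5. Last occurrence in the window: #17 on February 20, 1984.
Occurrences #7 through #17: 11 in total.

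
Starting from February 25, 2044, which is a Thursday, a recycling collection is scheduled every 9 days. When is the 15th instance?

June 30, 2044

The 15th occurrence is 14 intervals after the first: 14 × 9 = 126 days after February 25, 2044.
February has 29 days — 4 days to the end of February leaves 122.
March has 31 days (91 left).
April has 30 days (61 left).
May has 31 days (30 left).
30 days into June → June 30, 2044.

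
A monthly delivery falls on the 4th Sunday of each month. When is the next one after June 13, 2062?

June 25, 2062

June 2062 starts on a Thursday; its first Sunday is the 4th, so the 4th Sunday is the 25th — June 25, 2062.
June 25, 2062 is after June 13, 2062, so that is the next one.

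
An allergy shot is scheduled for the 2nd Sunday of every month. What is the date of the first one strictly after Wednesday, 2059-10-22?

October 2059 starts on a Wednesday; its first Sunday is the 5th, so the 2nd Sunday is the 12th — 2059-10-12.
That is not after 2059-10-22, so look at November 2059.
November 2059 starts on a Saturday; its first Sunday is the 2nd, so the 2nd Sunday is the 9th — 2059-11-09.

2059-11-09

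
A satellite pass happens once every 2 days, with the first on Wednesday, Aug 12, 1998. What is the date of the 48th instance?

Nov 14, 1998

The 48th occurrence is 47 intervals after the first: 47 × 2 = 94 days after Aug 12, 1998.
Aug has 31 days — 19 days to the end of Aug leaves 75.
Sep has 30 days (45 left).
Oct has 31 days (14 left).
14 days into Nov → Nov 14, 1998.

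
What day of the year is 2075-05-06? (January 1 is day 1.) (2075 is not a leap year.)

Days in months before May: 31 + 28 + 31 + 30 = 120.
Plus 6 days into May → day 126.

126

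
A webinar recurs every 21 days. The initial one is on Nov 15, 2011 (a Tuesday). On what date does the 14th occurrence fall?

The 14th occurrence is 13 intervals after the first: 13 × 21 = 273 days after Nov 15, 2011.
Nov has 30 days — 15 days to the end of Nov leaves 258.
Dec has 31 days (227 left).
Jan has 31 days (196 left).
Feb has 29 days (167 left).
Mar has 31 days (136 left).
Apr has 30 days (106 left).
May has 31 days (75 left).
Jun has 30 days (45 left).
Jul has 31 days (14 left).
14 days into Aug → Aug 14, 2012.

Aug 14, 2012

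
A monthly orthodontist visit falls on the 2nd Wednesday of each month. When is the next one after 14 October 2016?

9 November 2016

October 2016 starts on a Saturday; its first Wednesday is the 5th, so the 2nd Wednesday is the 12th — 12 October 2016.
That is not after 14 October 2016, so look at November 2016.
November 2016 starts on a Tuesday; its first Wednesday is the 2nd, so the 2nd Wednesday is the 9th — 9 November 2016.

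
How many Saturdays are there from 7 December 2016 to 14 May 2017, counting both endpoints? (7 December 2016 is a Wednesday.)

7 December 2016 is a Wednesday; the first Saturday on or after it is 10 December 2016 (3 days later).
From 10 December 2016 to 14 May 2017: 21 + 31 + 28 + 31 + 30 + 14 = 155 days (rest of December, January, February, March, April, May).
155 ÷ 7 = 22 full weeks with remainder 1, so 22 more Saturdays after the first → 23.

23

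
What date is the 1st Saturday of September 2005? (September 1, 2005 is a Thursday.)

2005-09-03

September 2005 begins on a Thursday, so the first Saturday is September 3 (2 days later).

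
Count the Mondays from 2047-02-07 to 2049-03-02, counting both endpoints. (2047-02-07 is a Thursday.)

108

2047-02-07 is a Thursday; the first Monday on or after it is 2047-02-11 (4 days later).
From 2047-02-11 to 2049-03-02: 323 + 366 + 61 = 750 days (rest of 2047, 2048, to 2049-03-02 in 2049).
750 ÷ 7 = 107 full weeks with remainder 1, so 107 more Mondays after the first → 108.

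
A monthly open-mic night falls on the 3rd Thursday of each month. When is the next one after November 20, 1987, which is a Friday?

November 1987 starts on a Sunday; its first Thursday is the 5th, so the 3rd Thursday is the 19th — November 19, 1987.
That is not after November 20, 1987, so look at December 1987.
December 1987 starts on a Tuesday; its first Thursday is the 3rd, so the 3rd Thursday is the 17th — December 17, 1987.

December 17, 1987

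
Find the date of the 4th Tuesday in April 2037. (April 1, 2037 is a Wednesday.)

April 28, 2037

April 2037 begins on a Wednesday, so the first Tuesday is April 7 (6 days later).
The 4th Tuesday is 3 weeks later: 7 + 21 = 28.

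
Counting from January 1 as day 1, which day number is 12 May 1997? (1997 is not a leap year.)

132

Days in months before May: 31 + 28 + 31 + 30 = 120.
Plus 12 days into May → day 132.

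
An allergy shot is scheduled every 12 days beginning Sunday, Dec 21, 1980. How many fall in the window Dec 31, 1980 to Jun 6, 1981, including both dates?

Occurrences land 12·i days after Dec 21, 1980 for i = 0, 1, 2, …
Dec 31, 1980 is 10 days after the start; 10 ÷ 12 = 0 remainder 10; since the remainder is 10, round up to i = 1. First occurrence in the window: #2 on Jan 2, 1981 (1×12 = 12 days in).
Jun 6, 1981 is 167 days after the start; 167 ÷ 12 = 13 remainder 11. Last occurrence in the window: #14 on May 26, 1981.
Occurrences #2 through #14: 13 in total.

13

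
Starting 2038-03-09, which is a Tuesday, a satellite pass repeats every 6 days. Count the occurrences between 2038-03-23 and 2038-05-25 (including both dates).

10

Occurrences land 6·i days after 2038-03-09 for i = 0, 1, 2, …
2038-03-23 is 14 days after the start; 14 ÷ 6 = 2 remainder 2; since the remainder is 2, round up to i = 3. First occurrence in the window: #4 on 2038-03-27 (3×6 = 18 days in).
2038-05-25 is 77 days after the start; 77 ÷ 6 = 12 remainder 5. Last occurrence in the window: #13 on 2038-05-20.
Occurrences #4 through #13: 10 in total.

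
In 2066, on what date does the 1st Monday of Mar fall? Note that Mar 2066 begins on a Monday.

Mar 2066 begins on a Monday, so the first Monday is Mar 1.

Mar 1, 2066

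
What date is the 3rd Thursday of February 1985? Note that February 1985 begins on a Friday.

February 21, 1985

February 1985 begins on a Friday, so the first Thursday is February 7 (6 days later).
The 3rd Thursday is 2 weeks later: 7 + 14 = 21.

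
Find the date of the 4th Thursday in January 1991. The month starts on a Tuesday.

January 24, 1991

January 1991 begins on a Tuesday, so the first Thursday is January 3 (2 days later).
The 4th Thursday is 3 weeks later: 3 + 21 = 24.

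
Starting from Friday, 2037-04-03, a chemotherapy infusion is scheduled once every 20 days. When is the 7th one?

2037-08-01

The 7th occurrence is 6 intervals after the first: 6 × 20 = 120 days after 2037-04-03.
April has 30 days — 27 days to the end of April leaves 93.
May has 31 days (62 left).
June has 30 days (32 left).
July has 31 days (1 left).
1 day into August → 2037-08-01.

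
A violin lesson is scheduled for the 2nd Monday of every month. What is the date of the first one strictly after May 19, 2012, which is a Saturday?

Jun 11, 2012

May 2012 starts on a Tuesday; its first Monday is the 7th, so the 2nd Monday is the 14th — May 14, 2012.
That is not after May 19, 2012, so look at Jun 2012.
Jun 2012 starts on a Friday; its first Monday is the 4th, so the 2nd Monday is the 11th — Jun 11, 2012.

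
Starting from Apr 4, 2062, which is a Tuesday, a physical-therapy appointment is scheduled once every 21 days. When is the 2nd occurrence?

The 2nd occurrence is 1 interval after the first: 1 × 21 = 21 days after Apr 4, 2062.
21 days later is Apr 25, 2062.

Apr 25, 2062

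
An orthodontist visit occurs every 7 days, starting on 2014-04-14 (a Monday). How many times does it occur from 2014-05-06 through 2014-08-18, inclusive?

Occurrences land 7·i days after 2014-04-14 for i = 0, 1, 2, …
2014-05-06 is 22 days after the start; 22 ÷ 7 = 3 remainder 1; since the remainder is 1, round up to i = 4. First occurrence in the window: #5 on 2014-05-12 (4×7 = 28 days in).
2014-08-18 is 126 days after the start; 126 ÷ 7 = 18 remainder 0. Last occurrence in the window: #19 on 2014-08-18.
Occurrences #5 through #19: 15 in total.

15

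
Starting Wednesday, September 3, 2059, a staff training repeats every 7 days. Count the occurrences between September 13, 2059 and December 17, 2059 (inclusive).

14

Occurrences land 7·i days after September 3, 2059 for i = 0, 1, 2, …
September 13, 2059 is 10 days after the start; 10 ÷ 7 = 1 remainder 3; since the remainder is 3, round up to i = 2. First occurrence in the window: #3 on September 17, 2059 (2×7 = 14 days in).
December 17, 2059 is 105 days after the start; 105 ÷ 7 = 15 remainder 0. Last occurrence in the window: #16 on December 17, 2059.
Occurrences #3 through #16: 14 in total.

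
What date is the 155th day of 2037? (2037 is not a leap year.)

June 4, 2037

January has 31 days (155 − 31 = 124 remain).
February has 28 days (124 − 28 = 96 remain).
March has 31 days (96 − 31 = 65 remain).
April has 30 days (65 − 30 = 35 remain).
May has 31 days (35 − 31 = 4 remain).
4 into June → June 4.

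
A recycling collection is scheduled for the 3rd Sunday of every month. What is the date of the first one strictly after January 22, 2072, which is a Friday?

January 2072 starts on a Friday; its first Sunday is the 3rd, so the 3rd Sunday is the 17th — January 17, 2072.
That is not after January 22, 2072, so look at February 2072.
February 2072 starts on a Monday; its first Sunday is the 7th, so the 3rd Sunday is the 21st — February 21, 2072.

February 21, 2072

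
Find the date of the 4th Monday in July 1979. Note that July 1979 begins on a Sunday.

July 1979 begins on a Sunday, so the first Monday is July 2 (1 day later).
The 4th Monday is 3 weeks later: 2 + 21 = 23.

23 July 1979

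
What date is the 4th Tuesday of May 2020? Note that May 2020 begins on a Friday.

2020-05-26

May 2020 begins on a Friday, so the first Tuesday is May 5 (4 days later).
The 4th Tuesday is 3 weeks later: 5 + 21 = 26.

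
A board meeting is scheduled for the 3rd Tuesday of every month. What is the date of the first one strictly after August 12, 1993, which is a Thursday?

August 17, 1993

August 1993 starts on a Sunday; its first Tuesday is the 3rd, so the 3rd Tuesday is the 17th — August 17, 1993.
August 17, 1993 is after August 12, 1993, so that is the next one.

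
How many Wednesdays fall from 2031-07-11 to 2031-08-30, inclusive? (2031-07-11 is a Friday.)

2031-07-11 is a Friday; the first Wednesday on or after it is 2031-07-16 (5 days later).
From 2031-07-16 to 2031-08-30: 15 + 30 = 45 days (rest of July, August).
45 ÷ 7 = 6 full weeks with remainder 3, so 6 more Wednesdays after the first → 7.

7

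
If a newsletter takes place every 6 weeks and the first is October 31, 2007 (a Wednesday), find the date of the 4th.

March 5, 2008

The 4th occurrence is 3 intervals after the first: 3 × 42 = 126 days after October 31, 2007.
October has 31 days — 0 days to the end of October leaves 126.
November has 30 days (96 left).
December has 31 days (65 left).
January has 31 days (34 left).
February has 29 days (5 left).
5 days into March → March 5, 2008.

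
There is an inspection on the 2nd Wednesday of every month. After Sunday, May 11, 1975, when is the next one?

May 14, 1975

May 1975 starts on a Thursday; its first Wednesday is the 7th, so the 2nd Wednesday is the 14th — May 14, 1975.
May 14, 1975 is after May 11, 1975, so that is the next one.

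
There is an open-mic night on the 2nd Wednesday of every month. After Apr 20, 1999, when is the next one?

May 12, 1999

Apr 1999 starts on a Thursday; its first Wednesday is the 7th, so the 2nd Wednesday is the 14th — Apr 14, 1999.
That is not after Apr 20, 1999, so look at May 1999.
May 1999 starts on a Saturday; its first Wednesday is the 5th, so the 2nd Wednesday is the 12th — May 12, 1999.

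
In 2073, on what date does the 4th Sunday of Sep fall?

Sep 2073 begins on a Friday, so the first Sunday is Sep 3 (2 days later).
The 4th Sunday is 3 weeks later: 3 + 21 = 24.

Sep 24, 2073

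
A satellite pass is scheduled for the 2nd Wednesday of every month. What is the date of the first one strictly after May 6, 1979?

May 9, 1979

May 1979 starts on a Tuesday; its first Wednesday is the 2nd, so the 2nd Wednesday is the 9th — May 9, 1979.
May 9, 1979 is after May 6, 1979, so that is the next one.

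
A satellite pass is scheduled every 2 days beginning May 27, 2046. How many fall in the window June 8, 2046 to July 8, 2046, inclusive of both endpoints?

Occurrences land 2·i days after May 27, 2046 for i = 0, 1, 2, …
June 8, 2046 is 12 days after the start; 12 ÷ 2 = 6 remainder 0. First occurrence in the window: #7 on June 8, 2046 (6×2 = 12 days in).
July 8, 2046 is 42 days after the start; 42 ÷ 2 = 21 remainder 0. Last occurrence in the window: #22 on July 8, 2046.
Occurrences #7 through #22: 16 in total.

16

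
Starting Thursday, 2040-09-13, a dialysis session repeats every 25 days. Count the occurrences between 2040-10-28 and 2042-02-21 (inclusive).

20

Occurrences land 25·i days after 2040-09-13 for i = 0, 1, 2, …
2040-10-28 is 45 days after the start; 45 ÷ 25 = 1 remainder 20; since the remainder is 20, round up to i = 2. First occurrence in the window: #3 on 2040-11-02 (2×25 = 50 days in).
2042-02-21 is 526 days after the start; 526 ÷ 25 = 21 remainder 1. Last occurrence in the window: #22 on 2042-02-20.
Occurrences #3 through #22: 20 in total.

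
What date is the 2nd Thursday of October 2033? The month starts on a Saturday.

October 2033 begins on a Saturday, so the first Thursday is October 6 (5 days later).
The 2nd Thursday is 1 weeks later: 6 + 7 = 13.

13 October 2033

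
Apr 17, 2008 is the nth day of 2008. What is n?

108

Days in months before Apr: 31 + 29 + 31 = 91.
Plus 17 days into Apr → day 108.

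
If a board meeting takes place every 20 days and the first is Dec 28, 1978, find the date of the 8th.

The 8th occurrence is 7 intervals after the first: 7 × 20 = 140 days after Dec 28, 1978.
Dec has 31 days — 3 days to the end of Dec leaves 137.
Jan has 31 days (106 left).
Feb has 28 days (78 left).
Mar has 31 days (47 left).
Apr has 30 days (17 left).
17 days into May → May 17, 1979.

May 17, 1979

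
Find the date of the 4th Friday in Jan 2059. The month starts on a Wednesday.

Jan 2059 begins on a Wednesday, so the first Friday is Jan 3 (2 days later).
The 4th Friday is 3 weeks later: 3 + 21 = 24.

Jan 24, 2059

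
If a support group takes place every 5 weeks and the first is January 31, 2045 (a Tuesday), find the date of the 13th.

The 13th occurrence is 12 intervals after the first: 12 × 35 = 420 days after January 31, 2045.
January has 31 days — 0 days to the end of January leaves 420.
From end of January to end of 2045 is 334 days (86 left).
January has 31 days (55 left).
February has 28 days (27 left).
27 days into March → March 27, 2046.

March 27, 2046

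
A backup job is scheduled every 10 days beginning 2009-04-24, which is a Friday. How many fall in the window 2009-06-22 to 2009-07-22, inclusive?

Occurrences land 10·i days after 2009-04-24 for i = 0, 1, 2, …
2009-06-22 is 59 days after the start; 59 ÷ 10 = 5 remainder 9; since the remainder is 9, round up to i = 6. First occurrence in the window: #7 on 2009-06-23 (6×10 = 60 days in).
2009-07-22 is 89 days after the start; 89 ÷ 10 = 8 remainder 9. Last occurrence in the window: #9 on 2009-07-13.
Occurrences #7 through #9: 3 in total.

3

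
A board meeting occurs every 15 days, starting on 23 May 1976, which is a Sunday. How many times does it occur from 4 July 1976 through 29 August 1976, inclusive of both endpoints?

4

Occurrences land 15·i days after 23 May 1976 for i = 0, 1, 2, …
4 July 1976 is 42 days after the start; 42 ÷ 15 = 2 remainder 12; since the remainder is 12, round up to i = 3. First occurrence in the window: #4 on 7 July 1976 (3×15 = 45 days in).
29 August 1976 is 98 days after the start; 98 ÷ 15 = 6 remainder 8. Last occurrence in the window: #7 on 21 August 1976.
Occurrences #4 through #7: 4 in total.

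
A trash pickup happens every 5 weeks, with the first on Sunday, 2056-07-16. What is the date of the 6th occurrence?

The 6th occurrence is 5 intervals after the first: 5 × 35 = 175 days after 2056-07-16.
July has 31 days — 15 days to the end of July leaves 160.
August has 31 days (129 left).
September has 30 days (99 left).
October has 31 days (68 left).
November has 30 days (38 left).
December has 31 days (7 left).
7 days into January → 2057-01-07.

2057-01-07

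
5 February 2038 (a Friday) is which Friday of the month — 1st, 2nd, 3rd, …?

Day 5 falls in week ⌈5/7⌉ of the month.
Days 1–7 hold the 1st Friday, 8–14 the 2nd, 15–21 the 3rd, 22–28 the 4th, 29–31 the 5th.
5 is in the range for the 1st.

1st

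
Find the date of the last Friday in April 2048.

April 2048 begins on a Wednesday, so the first Friday is April 3 (2 days later).
April 2048 has 30 days. Adding weeks: 3, 10, 17, 24 — the last one ≤ 30 is the 24th.

24 April 2048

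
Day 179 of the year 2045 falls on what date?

Jan has 31 days (179 − 31 = 148 remain).
Feb has 28 days (148 − 28 = 120 remain).
Mar has 31 days (120 − 31 = 89 remain).
Apr has 30 days (89 − 30 = 59 remain).
May has 31 days (59 − 31 = 28 remain).
28 into Jun → Jun 28.

Jun 28, 2045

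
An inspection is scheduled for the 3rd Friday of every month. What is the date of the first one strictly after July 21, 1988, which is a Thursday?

July 1988 starts on a Friday; its first Friday is the 1st, so the 3rd Friday is the 15th — July 15, 1988.
That is not after July 21, 1988, so look at August 1988.
August 1988 starts on a Monday; its first Friday is the 5th, so the 3rd Friday is the 19th — August 19, 1988.

August 19, 1988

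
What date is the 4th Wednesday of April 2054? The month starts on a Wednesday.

April 2054 begins on a Wednesday, so the first Wednesday is April 1.
The 4th Wednesday is 3 weeks later: 1 + 21 = 22.

22 April 2054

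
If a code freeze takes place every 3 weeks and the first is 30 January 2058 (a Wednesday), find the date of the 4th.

3 April 2058

The 4th occurrence is 3 intervals after the first: 3 × 21 = 63 days after 30 January 2058.
January has 31 days — 1 day to the end of January leaves 62.
February has 28 days (34 left).
March has 31 days (3 left).
3 days into April → 3 April 2058.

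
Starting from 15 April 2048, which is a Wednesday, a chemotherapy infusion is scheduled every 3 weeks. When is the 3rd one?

27 May 2048

The 3rd occurrence is 2 intervals after the first: 2 × 21 = 42 days after 15 April 2048.
April has 30 days — 15 days to the end of April leaves 27.
27 days into May → 27 May 2048.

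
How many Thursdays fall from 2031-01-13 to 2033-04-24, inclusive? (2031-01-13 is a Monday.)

119

2031-01-13 is a Monday; the first Thursday on or after it is 2031-01-16 (3 days later).
From 2031-01-16 to 2033-04-24: 349 + 366 + 114 = 829 days (rest of 2031, 2032, to 2033-04-24 in 2033).
829 ÷ 7 = 118 full weeks with remainder 3, so 118 more Thursdays after the first → 119.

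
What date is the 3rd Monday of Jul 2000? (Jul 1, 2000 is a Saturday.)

Jul 17, 2000

Jul 2000 begins on a Saturday, so the first Monday is Jul 3 (2 days later).
The 3rd Monday is 2 weeks later: 3 + 14 = 17.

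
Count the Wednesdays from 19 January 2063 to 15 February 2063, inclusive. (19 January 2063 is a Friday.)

19 January 2063 is a Friday; the first Wednesday on or after it is 24 January 2063 (5 days later).
From 24 January 2063 to 15 February 2063: 7 + 15 = 22 days (rest of January, February).
22 ÷ 7 = 3 full weeks with remainder 1, so 3 more Wednesdays after the first → 4.

4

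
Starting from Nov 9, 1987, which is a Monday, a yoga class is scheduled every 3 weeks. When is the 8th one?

The 8th occurrence is 7 intervals after the first: 7 × 21 = 147 days after Nov 9, 1987.
Nov has 30 days — 21 days to the end of Nov leaves 126.
Dec has 31 days (95 left).
Jan has 31 days (64 left).
Feb has 29 days (35 left).
Mar has 31 days (4 left).
4 days into Apr → Apr 4, 1988.

Apr 4, 1988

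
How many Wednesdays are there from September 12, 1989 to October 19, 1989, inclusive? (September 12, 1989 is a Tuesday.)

September 12, 1989 is a Tuesday; the first Wednesday on or after it is September 13, 1989 (1 day later).
From September 13, 1989 to October 19, 1989: 17 + 19 = 36 days (rest of September, October).
36 ÷ 7 = 5 full weeks with remainder 1, so 5 more Wednesdays after the first → 6.

6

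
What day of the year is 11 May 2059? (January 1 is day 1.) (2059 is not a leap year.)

131

Days in months before May: 31 + 28 + 31 + 30 = 120.
Plus 11 days into May → day 131.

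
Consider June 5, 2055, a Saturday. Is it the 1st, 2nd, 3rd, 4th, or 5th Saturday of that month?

Day 5 falls in week ⌈5/7⌉ of the month.
Days 1–7 hold the 1st Saturday, 8–14 the 2nd, 15–21 the 3rd, 22–28 the 4th, 29–31 the 5th.
5 is in the range for the 1st.

1st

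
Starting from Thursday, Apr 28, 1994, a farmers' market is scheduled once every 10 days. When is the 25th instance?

The 25th occurrence is 24 intervals after the first: 24 × 10 = 240 days after Apr 28, 1994.
Apr has 30 days — 2 days to the end of Apr leaves 238.
May has 31 days (207 left).
Jun has 30 days (177 left).
Jul has 31 days (146 left).
Aug has 31 days (115 left).
Sep has 30 days (85 left).
Oct has 31 days (54 left).
Nov has 30 days (24 left).
24 days into Dec → Dec 24, 1994.

Dec 24, 1994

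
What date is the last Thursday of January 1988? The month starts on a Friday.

January 1988 begins on a Friday, so the first Thursday is January 7 (6 days later).
January 1988 has 31 days. Adding weeks: 7, 14, 21, 28 — the last one ≤ 31 is the 28th.

1988-01-28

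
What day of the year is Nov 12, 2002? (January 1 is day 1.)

Days in months before Nov: 31 + 28 + 31 + 30 + 31 + 30 + 31 + 31 + 30 + 31 = 304.
Plus 12 days into Nov → day 316.

316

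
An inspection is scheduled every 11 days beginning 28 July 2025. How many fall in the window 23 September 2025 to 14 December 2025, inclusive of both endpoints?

7

Occurrences land 11·i days after 28 July 2025 for i = 0, 1, 2, …
23 September 2025 is 57 days after the start; 57 ÷ 11 = 5 remainder 2; since the remainder is 2, round up to i = 6. First occurrence in the window: #7 on 2 October 2025 (6×11 = 66 days in).
14 December 2025 is 139 days after the start; 139 ÷ 11 = 12 remainder 7. Last occurrence in the window: #13 on 7 December 2025.
Occurrences #7 through #13: 7 in total.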